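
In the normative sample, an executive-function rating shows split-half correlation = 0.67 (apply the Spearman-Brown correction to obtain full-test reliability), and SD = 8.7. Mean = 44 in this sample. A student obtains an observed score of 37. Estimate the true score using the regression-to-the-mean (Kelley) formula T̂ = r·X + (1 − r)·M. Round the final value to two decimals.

38.38

Full-length reliability (Spearman-Brown) = 2(0.67)/(1+0.67) ≈ 0.80240
T̂ = 0.80240(37) + 0.19760(44) ≈ 38.38323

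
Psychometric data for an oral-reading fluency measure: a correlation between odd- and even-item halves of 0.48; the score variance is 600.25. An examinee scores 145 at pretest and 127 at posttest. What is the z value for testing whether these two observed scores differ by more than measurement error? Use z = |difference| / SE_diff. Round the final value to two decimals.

σ = 600.25^(1/2) = 24.5000
r_full = 2·0.48 / (1 + 0.48) ≈ 0.6486
SEM = 24.5000×√(1 − 0.6486) ≈ 14.5223
Standard error of the difference = 14.5223·√2 ≈ 20.5377
z = 18 / 20.5377 ≈ 0.8764

0.88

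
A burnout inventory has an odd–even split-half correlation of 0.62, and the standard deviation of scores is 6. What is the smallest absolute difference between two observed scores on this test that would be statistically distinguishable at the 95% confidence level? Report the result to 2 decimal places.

Full-length reliability (Spearman-Brown) = 2(0.62)/(1+0.62) ≈ 0.7654
The standard error of measurement is 6.0000×√(1 − 0.7654) ≈ 6.0000×0.4843 ≈ 2.9059.
Standard error of the difference = 2.9059·√2 ≈ 4.1096
Smallest detectable difference = 1.96×4.1096 ≈ 8.0548

8.05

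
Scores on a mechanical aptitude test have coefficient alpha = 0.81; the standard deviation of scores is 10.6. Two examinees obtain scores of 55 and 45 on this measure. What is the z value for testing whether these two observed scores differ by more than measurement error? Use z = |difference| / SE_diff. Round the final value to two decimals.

SEM = 10.6000 · √(1 − 0.8100) = 10.6000 · √0.1900 ≈ 10.6000 · 0.4359 ≈ 4.6204
SE_diff = √2 · SEM ≈ 6.5343
z = 10 / 6.5343 ≈ 1.5304

1.53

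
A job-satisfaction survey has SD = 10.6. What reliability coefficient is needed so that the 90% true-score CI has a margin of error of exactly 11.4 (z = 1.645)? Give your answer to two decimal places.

Required SEM = 11.4 / 1.645 ≃ 6.930
r = 1 − (6.930/10.6)² ≃ 1 − 0.427 ≃ 0.573

0.57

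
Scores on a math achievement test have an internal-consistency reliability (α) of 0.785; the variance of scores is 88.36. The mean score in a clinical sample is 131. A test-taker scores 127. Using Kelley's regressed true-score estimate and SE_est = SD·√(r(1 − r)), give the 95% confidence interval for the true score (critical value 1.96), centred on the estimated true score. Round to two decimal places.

[120.29, 135.43]

SD = √88.36 ≈ 9.400
T̂ = 0.785(127) + 0.215(131) ≈ 127.860
SE_est = 9.400·√(0.785·0.215) ≈ 3.862
95% CI: 127.860 ± 7.569 ≈ (120.291, 135.429)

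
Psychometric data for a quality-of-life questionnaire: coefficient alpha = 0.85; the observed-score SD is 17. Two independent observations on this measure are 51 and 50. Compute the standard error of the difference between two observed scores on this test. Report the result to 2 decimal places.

SEM = 17.0000 * √(1 − 0.8500) = 17.0000 * √0.1500 ≈ 17.0000 * 0.3873 ≈ 6.5841
SE_diff = SEM * √2 ≈ 6.5841 * 1.4142 ≈ 9.3113

9.31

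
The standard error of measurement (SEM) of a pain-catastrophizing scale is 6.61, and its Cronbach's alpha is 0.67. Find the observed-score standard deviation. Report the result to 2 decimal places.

SD = 6.61 / √(1 − 0.67) ≈ 11.5065

11.51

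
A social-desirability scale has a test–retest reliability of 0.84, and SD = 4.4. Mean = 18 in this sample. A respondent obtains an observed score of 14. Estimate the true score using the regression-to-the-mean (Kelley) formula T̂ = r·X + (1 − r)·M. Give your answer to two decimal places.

14.64

Estimated true score = 0.8400*14 + (1 − 0.8400)*18 ≈ 14.6400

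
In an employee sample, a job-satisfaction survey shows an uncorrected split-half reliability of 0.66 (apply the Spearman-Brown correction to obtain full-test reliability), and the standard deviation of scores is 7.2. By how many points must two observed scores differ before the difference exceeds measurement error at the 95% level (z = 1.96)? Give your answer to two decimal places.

9.03

r_full = 2·0.66 / (1 + 0.66) ≈ 0.7952
SEM = 7.2000×√(1 − 0.7952) ≈ 3.2585
Standard error of the difference = 3.2585·√2 ≈ 4.6082
Minimum reliable difference = 1.96 × SE_diff ≈ 1.96 × 4.6082 ≈ 9.0321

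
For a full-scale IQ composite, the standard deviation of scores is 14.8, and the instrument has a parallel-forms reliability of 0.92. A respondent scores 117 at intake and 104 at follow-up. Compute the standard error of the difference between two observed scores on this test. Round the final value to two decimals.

SEM = 14.80000·√(1 − 0.92000) ≈ 4.18607
Standard error of the difference = 4.18607·√2 ≈ 5.92000

5.92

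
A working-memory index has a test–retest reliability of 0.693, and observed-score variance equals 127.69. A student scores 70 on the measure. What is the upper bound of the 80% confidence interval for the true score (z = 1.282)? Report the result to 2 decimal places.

78.03

σ = 127.69^(1/2) = 11.3000
The standard error of measurement is 11.3000·√(1 − 0.6930) ≃ 11.3000·0.5541 ≃ 6.2611.
Margin = 1.282 · 6.2611 ≃ 8.0267
Upper bound: 70 + 8.0267 = 78.0267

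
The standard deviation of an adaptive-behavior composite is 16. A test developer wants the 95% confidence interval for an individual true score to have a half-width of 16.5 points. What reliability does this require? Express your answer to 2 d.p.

Required SEM = 16.5 / 1.96 ≃ 8.418
r = 1 − (SEM / SD)² = 1 − (8.418 / 16)² ≃ 1 − 0.277 ≃ 0.723

0.72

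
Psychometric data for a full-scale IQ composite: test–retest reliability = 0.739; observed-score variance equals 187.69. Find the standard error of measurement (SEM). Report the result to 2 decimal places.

7.00

SD = √187.69 ≃ 13.7000
SEM = 13.7000*√(1 − 0.7390) ≃ 6.9991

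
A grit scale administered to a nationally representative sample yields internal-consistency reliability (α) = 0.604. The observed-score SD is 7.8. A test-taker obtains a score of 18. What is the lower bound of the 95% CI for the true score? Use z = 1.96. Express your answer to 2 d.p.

8.38

SEM = 7.8000 × √(1 − 0.6040) = 7.8000 × √0.3960 ≈ 7.8000 × 0.6293 ≈ 4.9084
Half-width = 1.96×4.9084 ≈ 9.6205
Lower limit = 18 − 9.6205 ≈ 8.3795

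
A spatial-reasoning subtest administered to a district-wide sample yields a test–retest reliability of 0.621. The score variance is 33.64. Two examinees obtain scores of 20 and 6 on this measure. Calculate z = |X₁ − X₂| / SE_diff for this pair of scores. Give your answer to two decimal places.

2.77

σ = 33.64^(1/2) = 5.800
The standard error of measurement is 5.800·√(1 − 0.621) ≈ 5.800·0.616 ≈ 3.571.
Standard error of the difference = 3.571·√2 ≈ 5.050
z = 14 / 5.050 ≈ 2.772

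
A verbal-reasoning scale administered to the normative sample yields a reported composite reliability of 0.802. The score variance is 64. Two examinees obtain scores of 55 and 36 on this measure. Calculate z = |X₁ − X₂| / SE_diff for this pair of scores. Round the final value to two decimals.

SD = √64 ≈ 8.0000
SEM = 8.0000 × √(1 − 0.8020) = 8.0000 × √0.1980 ≈ 8.0000 × 0.4450 ≈ 3.5598
Standard error of the difference = 3.5598·√2 ≈ 5.0343
z = |55 − 36| / 5.0343 = 19 / 5.0343 ≈ 3.7741

3.77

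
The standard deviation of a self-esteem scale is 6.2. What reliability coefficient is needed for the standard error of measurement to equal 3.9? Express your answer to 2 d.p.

0.60

r = 1 − (SEM / SD)² = 1 − (3.900 / 6.2)² ≈ 1 − 0.396 ≈ 0.604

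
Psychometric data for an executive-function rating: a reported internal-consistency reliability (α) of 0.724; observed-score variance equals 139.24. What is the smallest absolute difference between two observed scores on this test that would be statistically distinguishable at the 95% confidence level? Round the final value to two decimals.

σ = 139.24^(1/2) = 11.8000
SEM = 11.8000·√(1 − 0.7240) ≈ 6.1992
SE_diff = SEM · √2 ≈ 6.1992 · 1.4142 ≈ 8.7670
Minimum reliable difference = 1.96 · SE_diff ≈ 1.96 · 8.7670 ≈ 17.1833

17.18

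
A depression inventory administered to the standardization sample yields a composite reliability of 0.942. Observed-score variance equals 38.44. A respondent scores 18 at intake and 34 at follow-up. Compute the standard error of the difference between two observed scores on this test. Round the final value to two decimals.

2.11

σ = 38.44^(1/2) = 6.2000
SEM = 6.2000 * √(1 − 0.9420) = 6.2000 * √0.0580 ≃ 6.2000 * 0.2408 ≃ 1.4932
SE_diff = SEM * √2 ≃ 1.4932 * 1.4142 ≃ 2.1116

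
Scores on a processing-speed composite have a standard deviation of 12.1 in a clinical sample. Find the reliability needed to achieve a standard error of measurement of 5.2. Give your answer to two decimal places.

Required reliability = 1 − (SEM/SD)² = 1 − 0.1847 ≈ 0.8153

0.82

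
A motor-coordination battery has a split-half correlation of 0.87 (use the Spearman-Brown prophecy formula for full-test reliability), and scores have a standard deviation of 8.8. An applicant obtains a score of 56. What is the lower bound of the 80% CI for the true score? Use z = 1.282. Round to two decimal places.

53.03

r_full = 2·0.87 / (1 + 0.87) ≈ 0.9305
SEM = 8.8000·√(1 − 0.9305) ≈ 2.3202
Margin = 1.282 · 2.3202 ≈ 2.9746
Lower bound: 56 − 2.9746 = 53.0254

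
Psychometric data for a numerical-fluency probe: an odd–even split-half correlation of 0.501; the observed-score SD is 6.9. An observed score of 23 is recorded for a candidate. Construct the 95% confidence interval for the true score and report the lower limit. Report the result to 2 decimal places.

15.20

r_full = 2·0.501 / (1 + 0.501) ≈ 0.6676
The standard error of measurement is 6.9000×√(1 − 0.6676) ≈ 6.9000×0.5766 ≈ 3.9784.
Margin = 1.96 × 3.9784 ≈ 7.7977
Lower limit = 23 − 7.7977 ≈ 15.2023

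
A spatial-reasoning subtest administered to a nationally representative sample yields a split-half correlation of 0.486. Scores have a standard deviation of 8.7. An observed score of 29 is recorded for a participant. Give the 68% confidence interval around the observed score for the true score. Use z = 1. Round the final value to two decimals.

[23.88, 34.12]

Full-length reliability (Spearman-Brown) = 2(0.486)/(1+0.486) ≈ 0.654
The standard error of measurement is 8.700×√(1 − 0.654) ≈ 8.700×0.588 ≈ 5.117.
Half-width = 1×5.117 ≈ 5.117
68% CI: 29 ± 5.117 = [23.883, 34.117]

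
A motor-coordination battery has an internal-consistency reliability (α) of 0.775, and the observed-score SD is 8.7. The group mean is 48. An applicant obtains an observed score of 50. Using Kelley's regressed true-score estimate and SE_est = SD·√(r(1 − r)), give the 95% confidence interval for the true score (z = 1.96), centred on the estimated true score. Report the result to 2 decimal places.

[42.43, 56.67]

Estimated true score = 0.77500×50 + (1 − 0.77500)×48 ≈ 49.55000
SE_est = SD × √(r(1 − r)) = 8.70000 × √0.17437 ≈ 8.70000 × 0.41758 ≈ 3.63297
CI = 49.55000 ± 1.96 × 3.63297 → [42.42939, 56.67061]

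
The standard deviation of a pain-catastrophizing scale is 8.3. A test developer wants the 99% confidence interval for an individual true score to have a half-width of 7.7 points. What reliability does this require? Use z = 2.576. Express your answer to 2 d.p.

0.87

SEM needed = half-width / z = 7.7/2.576 ≈ 2.989
r = 1 − (SEM / SD)² = 1 − (2.989 / 8.3)² ≈ 1 − 0.130 ≈ 0.870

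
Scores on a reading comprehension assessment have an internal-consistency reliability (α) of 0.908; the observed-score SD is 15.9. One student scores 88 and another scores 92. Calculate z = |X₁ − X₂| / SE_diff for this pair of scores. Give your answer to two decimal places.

SEM = 15.900 × √(1 − 0.908) = 15.900 × √0.092 ≈ 15.900 × 0.303 ≈ 4.823
Standard error of the difference = 4.823·√2 ≈ 6.820
z = 4 / 6.820 ≈ 0.586

0.59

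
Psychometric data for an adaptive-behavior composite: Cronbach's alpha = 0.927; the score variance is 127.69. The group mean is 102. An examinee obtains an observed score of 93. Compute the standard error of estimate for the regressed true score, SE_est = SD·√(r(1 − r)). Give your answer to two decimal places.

2.94

σ = 127.69^(1/2) = 11.3000
SE_est = 11.3000·√[r(1 − r)] ≈ 2.9395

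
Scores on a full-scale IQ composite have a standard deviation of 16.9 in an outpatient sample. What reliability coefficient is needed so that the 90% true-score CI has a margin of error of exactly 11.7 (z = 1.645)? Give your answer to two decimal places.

SEM needed = half-width / z = 11.7/1.645 ≈ 7.112
Required reliability = 1 − (SEM/SD)² = 1 − 0.177 ≈ 0.823

0.82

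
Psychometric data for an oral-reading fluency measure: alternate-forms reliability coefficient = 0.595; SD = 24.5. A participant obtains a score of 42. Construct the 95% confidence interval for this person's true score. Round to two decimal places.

[11.44, 72.56]

SEM = 24.500 × √(1 − 0.595) = 24.500 × √0.405 ≈ 24.500 × 0.636 ≈ 15.592
Margin = 1.96 × 15.592 ≈ 30.560
95% CI: 42 ± 30.560 = [11.440, 72.560]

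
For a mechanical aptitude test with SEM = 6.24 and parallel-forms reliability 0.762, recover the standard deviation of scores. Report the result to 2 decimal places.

12.79

SD = SEM / √(1 − r) = 6.24 / √0.2380 ≃ 6.24 / 0.4879 ≃ 12.7908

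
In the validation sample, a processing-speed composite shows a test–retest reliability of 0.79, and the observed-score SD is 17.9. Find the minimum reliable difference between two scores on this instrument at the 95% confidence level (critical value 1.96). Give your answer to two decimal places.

The standard error of measurement is 17.90000*√(1 − 0.79000) ≈ 17.90000*0.45826 ≈ 8.20281.
Standard error of the difference = 8.20281·√2 ≈ 11.60053
Smallest detectable difference = 1.96*11.60053 ≈ 22.73703

22.74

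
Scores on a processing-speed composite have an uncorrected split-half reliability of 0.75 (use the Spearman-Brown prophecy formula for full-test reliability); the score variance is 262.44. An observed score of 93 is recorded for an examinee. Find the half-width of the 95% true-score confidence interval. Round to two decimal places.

SD = √262.44 = 16.200
r_full = 2·0.75 / (1 + 0.75) ≃ 0.857
SEM = 16.200*√(1 − 0.857) ≃ 6.123
Margin = 1.96 * 6.123 ≃ 12.001

12.00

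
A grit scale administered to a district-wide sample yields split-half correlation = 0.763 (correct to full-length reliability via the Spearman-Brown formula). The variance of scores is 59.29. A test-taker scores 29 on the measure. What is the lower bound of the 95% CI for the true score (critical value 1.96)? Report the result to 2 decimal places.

23.47

SD = √59.29 ≈ 7.700
r_full = 2·0.763 / (1 + 0.763) ≈ 0.866
SEM = 7.700 * √(1 − 0.866) = 7.700 * √0.134 ≈ 7.700 * 0.367 ≈ 2.823
1.96 * SEM ≈ 5.533
Lower bound: 29 − 5.533 = 23.467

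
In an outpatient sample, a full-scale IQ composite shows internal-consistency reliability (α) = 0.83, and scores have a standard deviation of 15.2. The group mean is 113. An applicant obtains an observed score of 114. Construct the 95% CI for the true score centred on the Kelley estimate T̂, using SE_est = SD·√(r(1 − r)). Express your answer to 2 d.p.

[102.64, 125.02]

T̂ = 0.83000(114) + 0.17000(113) ≈ 113.83000
SE_est = 15.20000·√[r(1 − r)] ≈ 5.70962
CI = 113.83000 ± 1.96 × 5.70962 → [102.63915, 125.02085]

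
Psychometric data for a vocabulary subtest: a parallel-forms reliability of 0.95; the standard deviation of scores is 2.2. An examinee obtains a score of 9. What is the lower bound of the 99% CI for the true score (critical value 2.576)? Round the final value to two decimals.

SEM = 2.200 * √(1 − 0.950) = 2.200 * √0.050 ≃ 2.200 * 0.224 ≃ 0.492
Margin = 2.576 * 0.492 ≃ 1.267
Lower limit = 9 − 1.267 ≃ 7.733

7.73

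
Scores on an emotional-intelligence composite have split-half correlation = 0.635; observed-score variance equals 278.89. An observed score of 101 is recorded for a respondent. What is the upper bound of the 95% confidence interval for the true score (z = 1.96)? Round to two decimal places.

SD = √278.89 ≈ 16.7000
Spearman-Brown: r = 2(0.635) / (1 + 0.635) = 1.2700 / 1.6350 ≈ 0.7768
SEM = 16.7000 * √(1 − 0.7768) = 16.7000 * √0.2232 ≈ 16.7000 * 0.4725 ≈ 7.8905
Half-width = 1.96*7.8905 ≈ 15.4654
Upper limit = 101 + 15.4654 ≈ 116.4654

116.47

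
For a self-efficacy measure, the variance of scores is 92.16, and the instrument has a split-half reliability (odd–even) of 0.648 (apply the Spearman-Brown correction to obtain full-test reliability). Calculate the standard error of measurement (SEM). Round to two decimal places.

4.44

SD = √92.16 = 9.600
r_full = 2·0.648 / (1 + 0.648) ≈ 0.786
SEM = 9.600 * √(1 − 0.786) = 9.600 * √0.214 ≈ 9.600 * 0.462 ≈ 4.437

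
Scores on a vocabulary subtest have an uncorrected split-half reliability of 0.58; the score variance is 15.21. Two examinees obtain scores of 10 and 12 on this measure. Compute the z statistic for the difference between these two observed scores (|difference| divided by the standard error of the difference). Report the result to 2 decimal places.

σ = 15.21^(1/2) = 3.900
Spearman-Brown: r = 2(0.58) / (1 + 0.58) = 1.160 / 1.580 ≈ 0.734
SEM = 3.900 · √(1 − 0.734) = 3.900 · √0.266 ≈ 3.900 · 0.516 ≈ 2.011
Standard error of the difference = 2.011·√2 ≈ 2.844
z = 2 / 2.844 ≈ 0.703

0.70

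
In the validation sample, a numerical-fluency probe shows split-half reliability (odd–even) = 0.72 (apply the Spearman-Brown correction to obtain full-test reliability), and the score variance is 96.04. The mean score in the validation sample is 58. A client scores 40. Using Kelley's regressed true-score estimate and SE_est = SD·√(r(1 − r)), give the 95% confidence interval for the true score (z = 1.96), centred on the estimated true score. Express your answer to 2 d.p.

σ = 96.04^(1/2) = 9.800
r_full = 2·0.72 / (1 + 0.72) ≈ 0.837
T̂ = 0.837(40) + 0.163(58) ≈ 42.930
SE_est = SD × √(r(1 − r)) = 9.800 × √0.136 ≈ 9.800 × 0.369 ≈ 3.618
95% CI: 42.930 ± 7.091 ≈ (35.839, 50.021)

[35.84, 50.02]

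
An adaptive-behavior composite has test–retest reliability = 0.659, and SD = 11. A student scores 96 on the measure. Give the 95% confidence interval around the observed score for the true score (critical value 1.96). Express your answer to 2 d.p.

SEM = 11.0000*√(1 − 0.6590) ≈ 6.4235
Half-width = 1.96*6.4235 ≈ 12.5900
95% CI: 96 ± 12.5900 = [83.4100, 108.5900]

[83.41, 108.59]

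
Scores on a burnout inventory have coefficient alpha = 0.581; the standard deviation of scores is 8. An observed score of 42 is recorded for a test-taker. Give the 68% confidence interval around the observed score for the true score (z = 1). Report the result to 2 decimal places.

SEM = 8.000 * √(1 − 0.581) = 8.000 * √0.419 ≃ 8.000 * 0.647 ≃ 5.178
Half-width = 1*5.178 ≃ 5.178
Interval: (36.822, 47.178)

[36.82, 47.18]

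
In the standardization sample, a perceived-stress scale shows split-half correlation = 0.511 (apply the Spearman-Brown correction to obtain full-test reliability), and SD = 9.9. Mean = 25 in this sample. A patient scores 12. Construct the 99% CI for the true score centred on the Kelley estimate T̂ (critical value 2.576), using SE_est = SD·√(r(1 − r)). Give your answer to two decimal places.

[4.28, 28.14]

r_full = 2·0.511 / (1 + 0.511) ≃ 0.676
T̂ = r·X + (1 − r)·M = 0.676*12 + 0.324*25 ≃ 8.116 + 8.091 ≃ 16.207
SE_est = SD * √(r(1 − r)) = 9.900 * √0.219 ≃ 9.900 * 0.468 ≃ 4.632
CI = 16.207 ± 2.576 * 4.632 → [4.276, 28.139]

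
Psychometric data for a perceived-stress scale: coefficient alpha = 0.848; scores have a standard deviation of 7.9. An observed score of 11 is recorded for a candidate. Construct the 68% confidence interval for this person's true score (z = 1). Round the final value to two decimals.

The standard error of measurement is 7.900×√(1 − 0.848) ≈ 7.900×0.390 ≈ 3.080.
Margin = 1 × 3.080 ≈ 3.080
CI = 11 ± 3.080 → [7.920, 14.080]

[7.92, 14.08]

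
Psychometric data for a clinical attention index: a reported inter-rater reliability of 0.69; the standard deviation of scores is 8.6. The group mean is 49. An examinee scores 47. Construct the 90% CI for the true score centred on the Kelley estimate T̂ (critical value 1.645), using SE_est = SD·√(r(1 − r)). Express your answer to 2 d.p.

[41.08, 54.16]

T̂ = 0.69000(47) + 0.31000(49) ≃ 47.62000
SE_est = SD * √(r(1 − r)) = 8.60000 * √0.21390 ≃ 8.60000 * 0.46249 ≃ 3.97744
90% CI: 47.62000 ± 6.54289 ≃ (41.07711, 54.16289)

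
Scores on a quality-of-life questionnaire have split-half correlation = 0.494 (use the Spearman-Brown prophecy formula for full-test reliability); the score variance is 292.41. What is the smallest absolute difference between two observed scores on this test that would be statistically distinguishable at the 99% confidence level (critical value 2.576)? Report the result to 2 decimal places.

36.25

σ = 292.41^(1/2) = 17.100
Spearman-Brown: r = 2(0.494) / (1 + 0.494) = 0.988 / 1.494 ≈ 0.661
The standard error of measurement is 17.100*√(1 − 0.661) ≈ 17.100*0.582 ≈ 9.952.
Standard error of the difference = 9.952·√2 ≈ 14.074
Minimum reliable difference = 2.576 * SE_diff ≈ 2.576 * 14.074 ≈ 36.254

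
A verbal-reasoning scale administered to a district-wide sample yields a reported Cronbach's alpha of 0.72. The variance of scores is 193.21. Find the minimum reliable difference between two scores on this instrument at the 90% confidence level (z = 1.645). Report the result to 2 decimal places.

SD = √193.21 = 13.9000
SEM = 13.9000 × √(1 − 0.7200) = 13.9000 × √0.2800 ≈ 13.9000 × 0.5292 ≈ 7.3552
Standard error of the difference = 7.3552·√2 ≈ 10.4018
Smallest detectable difference = 1.645×10.4018 ≈ 17.1110

17.11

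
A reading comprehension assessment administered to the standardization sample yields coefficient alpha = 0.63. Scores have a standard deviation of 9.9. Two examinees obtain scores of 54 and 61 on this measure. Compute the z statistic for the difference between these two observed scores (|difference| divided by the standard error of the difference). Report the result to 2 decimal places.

0.82

The standard error of measurement is 9.900*√(1 − 0.630) ≈ 9.900*0.608 ≈ 6.022.
SE_diff = SEM * √2 ≈ 6.022 * 1.414 ≈ 8.516
z = 7 / 8.516 ≈ 0.822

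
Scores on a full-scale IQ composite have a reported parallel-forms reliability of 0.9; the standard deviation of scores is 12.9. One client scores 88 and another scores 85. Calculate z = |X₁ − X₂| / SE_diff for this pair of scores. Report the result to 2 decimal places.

SEM = 12.900*√(1 − 0.900) ≈ 4.079
SE_diff = √2 * SEM ≈ 5.769
z = 3 / 5.769 ≈ 0.520

0.52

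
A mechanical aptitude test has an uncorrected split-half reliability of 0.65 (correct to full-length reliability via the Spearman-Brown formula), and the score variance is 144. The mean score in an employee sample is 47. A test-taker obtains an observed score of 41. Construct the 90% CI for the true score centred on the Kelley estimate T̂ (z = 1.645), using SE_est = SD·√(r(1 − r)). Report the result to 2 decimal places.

[34.20, 50.34]

SD = √144 = 12.0000
Full-length reliability (Spearman-Brown) = 2(0.65)/(1+0.65) ≈ 0.7879
T̂ = 0.7879(41) + 0.2121(47) ≈ 42.2727
SE_est = 12.0000·√[r(1 − r)] ≈ 4.9057
CI = 42.2727 ± 1.645 · 4.9057 → [34.2028, 50.3426]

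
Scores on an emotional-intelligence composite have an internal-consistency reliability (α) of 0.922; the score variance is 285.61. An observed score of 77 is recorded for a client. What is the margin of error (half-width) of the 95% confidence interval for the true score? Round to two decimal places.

9.25

σ = 285.61^(1/2) = 16.9000
SEM = 16.9000 · √(1 − 0.9220) = 16.9000 · √0.0780 ≃ 16.9000 · 0.2793 ≃ 4.7199
1.96 · SEM ≃ 9.2510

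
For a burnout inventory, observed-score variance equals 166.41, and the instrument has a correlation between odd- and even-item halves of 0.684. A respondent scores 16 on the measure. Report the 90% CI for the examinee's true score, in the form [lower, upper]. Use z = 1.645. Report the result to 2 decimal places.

σ = 166.41^(1/2) = 12.900
r_full = 2·0.684 / (1 + 0.684) ≈ 0.812
SEM = 12.900 * √(1 − 0.812) = 12.900 * √0.188 ≈ 12.900 * 0.433 ≈ 5.588
Margin = 1.645 * 5.588 ≈ 9.192
90% CI: 16 ± 9.192 = [6.808, 25.192]

[6.81, 25.19]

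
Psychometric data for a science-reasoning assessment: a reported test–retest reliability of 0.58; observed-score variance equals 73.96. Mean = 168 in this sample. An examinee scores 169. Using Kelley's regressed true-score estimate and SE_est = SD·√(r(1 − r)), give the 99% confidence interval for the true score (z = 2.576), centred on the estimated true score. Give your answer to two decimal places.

SD = √73.96 ≈ 8.60000
T̂ = 0.58000(169) + 0.42000(168) ≈ 168.58000
SE_est = 8.60000*√(0.58000*0.42000) ≈ 4.24460
CI = 168.58000 ± 2.576 * 4.24460 → [157.64590, 179.51410]

[157.65, 179.51]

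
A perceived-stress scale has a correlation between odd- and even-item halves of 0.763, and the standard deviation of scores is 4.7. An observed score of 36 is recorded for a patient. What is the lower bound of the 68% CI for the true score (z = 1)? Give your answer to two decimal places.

Spearman-Brown: r = 2(0.763) / (1 + 0.763) = 1.5260 / 1.7630 ≈ 0.8656
SEM = 4.7000 · √(1 − 0.8656) = 4.7000 · √0.1344 ≈ 4.7000 · 0.3666 ≈ 1.7232
1 · SEM ≈ 1.7232
Lower bound: 36 − 1.7232 = 34.2768

34.28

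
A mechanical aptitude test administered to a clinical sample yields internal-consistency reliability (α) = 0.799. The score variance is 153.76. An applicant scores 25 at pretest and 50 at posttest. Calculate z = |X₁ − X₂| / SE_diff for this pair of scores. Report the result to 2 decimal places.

SD = √153.76 ≃ 12.400
SEM = 12.400×√(1 − 0.799) ≃ 5.559
Standard error of the difference = 5.559·√2 ≃ 7.862
z = 25 / 7.862 ≃ 3.180

3.18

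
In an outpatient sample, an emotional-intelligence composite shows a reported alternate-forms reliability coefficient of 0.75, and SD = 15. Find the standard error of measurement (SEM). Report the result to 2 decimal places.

SEM = 15.000·√(1 − 0.750) ≈ 7.500

7.50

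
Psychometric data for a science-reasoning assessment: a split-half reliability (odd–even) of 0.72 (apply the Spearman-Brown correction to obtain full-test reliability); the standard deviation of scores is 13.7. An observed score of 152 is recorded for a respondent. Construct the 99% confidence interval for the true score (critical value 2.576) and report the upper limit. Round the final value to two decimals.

Full-length reliability (Spearman-Brown) = 2(0.72)/(1+0.72) ≈ 0.8372
SEM = 13.7000 · √(1 − 0.8372) = 13.7000 · √0.1628 ≈ 13.7000 · 0.4035 ≈ 5.5276
Half-width = 2.576·5.5276 ≈ 14.2391
Upper bound: 152 + 14.2391 = 166.2391

166.24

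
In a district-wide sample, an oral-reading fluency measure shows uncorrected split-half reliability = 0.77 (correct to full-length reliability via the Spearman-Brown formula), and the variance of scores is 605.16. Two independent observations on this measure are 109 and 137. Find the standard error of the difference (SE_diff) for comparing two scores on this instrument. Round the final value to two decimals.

σ = 605.16^(1/2) = 24.600
r_full = 2·0.77 / (1 + 0.77) ≈ 0.870
SEM = 24.600*√(1 − 0.870) ≈ 8.868
Standard error of the difference = 8.868·√2 ≈ 12.541

12.54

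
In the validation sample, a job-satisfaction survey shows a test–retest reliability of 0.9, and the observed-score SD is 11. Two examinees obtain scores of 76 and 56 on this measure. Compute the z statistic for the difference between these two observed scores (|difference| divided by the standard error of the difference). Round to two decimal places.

4.07

SEM = 11.0000×√(1 − 0.9000) ≈ 3.4785
Standard error of the difference = 3.4785·√2 ≈ 4.9193
z = 20 / 4.9193 ≈ 4.0656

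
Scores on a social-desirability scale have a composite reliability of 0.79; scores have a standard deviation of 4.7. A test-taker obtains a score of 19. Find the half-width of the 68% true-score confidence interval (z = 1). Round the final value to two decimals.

SEM = 4.700*√(1 − 0.790) ≈ 2.154
1 * SEM ≈ 2.154

2.15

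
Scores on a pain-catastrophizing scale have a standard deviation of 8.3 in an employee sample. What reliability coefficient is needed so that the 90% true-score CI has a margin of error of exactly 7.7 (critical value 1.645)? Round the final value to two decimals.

0.68

Required SEM = 7.7 / 1.645 ≈ 4.681
Required reliability = 1 − (SEM/SD)² = 1 − 0.318 ≈ 0.682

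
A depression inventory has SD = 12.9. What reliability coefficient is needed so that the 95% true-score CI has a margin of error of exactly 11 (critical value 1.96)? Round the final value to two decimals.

Required SEM = 11 / 1.96 ≈ 5.6122
r = 1 − (5.6122/12.9)² ≈ 1 − 0.1893 ≈ 0.8107

0.81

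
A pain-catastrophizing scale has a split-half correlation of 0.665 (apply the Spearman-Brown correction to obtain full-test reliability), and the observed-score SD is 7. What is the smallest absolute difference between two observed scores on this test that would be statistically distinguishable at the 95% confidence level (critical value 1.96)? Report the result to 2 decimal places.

8.70

Full-length reliability (Spearman-Brown) = 2(0.665)/(1+0.665) ≈ 0.7988
The standard error of measurement is 7.0000*√(1 − 0.7988) ≈ 7.0000*0.4486 ≈ 3.1399.
SE_diff = SEM * √2 ≈ 3.1399 * 1.4142 ≈ 4.4405
Minimum reliable difference = 1.96 * SE_diff ≈ 1.96 * 4.4405 ≈ 8.7033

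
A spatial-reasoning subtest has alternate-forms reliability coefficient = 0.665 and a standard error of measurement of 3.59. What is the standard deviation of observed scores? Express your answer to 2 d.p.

SD = SEM / √(1 − r) = 3.59 / √0.335 ≈ 3.59 / 0.579 ≈ 6.203

6.20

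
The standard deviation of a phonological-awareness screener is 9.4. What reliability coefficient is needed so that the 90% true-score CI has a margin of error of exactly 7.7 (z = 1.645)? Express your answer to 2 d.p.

0.75

SEM needed = half-width / z = 7.7/1.645 ≈ 4.6809
r = 1 − (SEM / SD)² = 1 − (4.6809 / 9.4)² ≈ 1 − 0.2480 ≈ 0.7520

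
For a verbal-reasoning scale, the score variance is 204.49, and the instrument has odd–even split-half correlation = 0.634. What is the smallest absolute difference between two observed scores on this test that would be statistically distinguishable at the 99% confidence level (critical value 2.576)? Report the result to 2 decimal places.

24.66

SD = √204.49 ≈ 14.3000
Full-length reliability (Spearman-Brown) = 2(0.634)/(1+0.634) ≈ 0.7760
SEM = 14.3000*√(1 − 0.7760) ≈ 6.7678
SE_diff = SEM * √2 ≈ 6.7678 * 1.4142 ≈ 9.5712
Minimum reliable difference = 2.576 * SE_diff ≈ 2.576 * 9.5712 ≈ 24.6554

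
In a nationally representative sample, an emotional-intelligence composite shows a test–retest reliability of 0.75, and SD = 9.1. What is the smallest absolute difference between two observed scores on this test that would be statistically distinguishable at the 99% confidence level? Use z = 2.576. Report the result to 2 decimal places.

16.58

The standard error of measurement is 9.1000·√(1 − 0.7500) ≈ 9.1000·0.5000 ≈ 4.5500.
SE_diff = √2 · SEM ≈ 6.4347
Minimum reliable difference = 2.576 · SE_diff ≈ 2.576 · 6.4347 ≈ 16.5757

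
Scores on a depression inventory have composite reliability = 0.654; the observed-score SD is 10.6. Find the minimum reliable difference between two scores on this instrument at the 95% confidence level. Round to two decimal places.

SEM = 10.600 × √(1 − 0.654) = 10.600 × √0.346 ≃ 10.600 × 0.588 ≃ 6.235
SE_diff = √2 × SEM ≃ 8.818
Minimum reliable difference = 1.96 × SE_diff ≃ 1.96 × 8.818 ≃ 17.283

17.28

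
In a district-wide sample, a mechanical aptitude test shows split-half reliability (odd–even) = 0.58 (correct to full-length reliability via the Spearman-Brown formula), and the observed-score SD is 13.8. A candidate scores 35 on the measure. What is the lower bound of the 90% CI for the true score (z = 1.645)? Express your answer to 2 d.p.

23.30

Full-length reliability (Spearman-Brown) = 2(0.58)/(1+0.58) ≈ 0.73418
SEM = 13.80000 × √(1 − 0.73418) = 13.80000 × √0.26582 ≈ 13.80000 × 0.51558 ≈ 7.11500
Half-width = 1.645×7.11500 ≈ 11.70418
Lower bound: 35 − 11.70418 = 23.29582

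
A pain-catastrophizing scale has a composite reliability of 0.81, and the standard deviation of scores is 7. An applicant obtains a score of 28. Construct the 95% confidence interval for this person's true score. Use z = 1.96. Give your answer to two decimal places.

SEM = 7.000 × √(1 − 0.810) = 7.000 × √0.190 ≈ 7.000 × 0.436 ≈ 3.051
1.96 × SEM ≈ 5.980
95% CI: 28 ± 5.980 = [22.020, 33.980]

[22.02, 33.98]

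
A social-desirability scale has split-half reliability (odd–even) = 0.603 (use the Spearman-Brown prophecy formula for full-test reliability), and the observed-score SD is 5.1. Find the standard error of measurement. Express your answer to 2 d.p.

Full-length reliability (Spearman-Brown) = 2(0.603)/(1+0.603) ≈ 0.75234
SEM = 5.10000 * √(1 − 0.75234) = 5.10000 * √0.24766 ≈ 5.10000 * 0.49766 ≈ 2.53804

2.54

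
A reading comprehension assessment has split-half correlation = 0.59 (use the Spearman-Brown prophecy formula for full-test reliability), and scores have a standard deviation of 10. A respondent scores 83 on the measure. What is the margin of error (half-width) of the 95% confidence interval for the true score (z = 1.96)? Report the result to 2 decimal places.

9.95

Spearman-Brown: r = 2(0.59) / (1 + 0.59) = 1.180 / 1.590 ≃ 0.742
The standard error of measurement is 10.000×√(1 − 0.742) ≃ 10.000×0.508 ≃ 5.078.
Margin = 1.96 × 5.078 ≃ 9.953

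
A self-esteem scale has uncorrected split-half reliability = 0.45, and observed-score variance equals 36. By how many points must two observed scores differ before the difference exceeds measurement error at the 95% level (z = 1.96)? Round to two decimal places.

10.24

SD = √36 = 6.00000
r_full = 2·0.45 / (1 + 0.45) ≈ 0.62069
SEM = 6.00000 · √(1 − 0.62069) = 6.00000 · √0.37931 ≈ 6.00000 · 0.61588 ≈ 3.69529
SE_diff = √2 · SEM ≈ 5.22593
Smallest detectable difference = 1.96·5.22593 ≈ 10.24282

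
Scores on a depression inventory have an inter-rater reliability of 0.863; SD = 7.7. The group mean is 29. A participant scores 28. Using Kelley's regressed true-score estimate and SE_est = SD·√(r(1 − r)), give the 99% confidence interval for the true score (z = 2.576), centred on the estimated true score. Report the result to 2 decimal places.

T̂ = 0.8630(28) + 0.1370(29) ≈ 28.1370
SE_est = SD * √(r(1 − r)) = 7.7000 * √0.1182 ≈ 7.7000 * 0.3438 ≈ 2.6476
CI = 28.1370 ± 2.576 * 2.6476 → [21.3167, 34.9573]

[21.32, 34.96]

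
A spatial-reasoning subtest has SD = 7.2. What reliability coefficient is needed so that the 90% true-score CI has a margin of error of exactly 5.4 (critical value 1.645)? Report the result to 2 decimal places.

Required SEM = 5.4 / 1.645 ≃ 3.283
r = 1 − (SEM / SD)² = 1 − (3.283 / 7.2)² ≃ 1 − 0.208 ≃ 0.792

0.79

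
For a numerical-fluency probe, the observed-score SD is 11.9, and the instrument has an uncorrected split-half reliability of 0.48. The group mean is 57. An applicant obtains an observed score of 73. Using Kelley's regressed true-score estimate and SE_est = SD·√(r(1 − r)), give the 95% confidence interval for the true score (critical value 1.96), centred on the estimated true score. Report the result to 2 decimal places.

Spearman-Brown: r = 2(0.48) / (1 + 0.48) = 0.960 / 1.480 ≈ 0.649
T̂ = 0.649(73) + 0.351(57) ≈ 67.378
SE_est = SD · √(r(1 − r)) = 11.900 · √0.228 ≈ 11.900 · 0.477 ≈ 5.681
95% CI: 67.378 ± 11.135 ≈ (56.244, 78.513)

[56.24, 78.51]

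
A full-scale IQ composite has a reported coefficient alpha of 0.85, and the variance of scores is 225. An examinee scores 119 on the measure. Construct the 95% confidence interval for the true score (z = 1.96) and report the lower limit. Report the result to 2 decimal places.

107.61

σ = 225^(1/2) = 15.0000
SEM = 15.0000 · √(1 − 0.8500) = 15.0000 · √0.1500 ≈ 15.0000 · 0.3873 ≈ 5.8095
Margin = 1.96 · 5.8095 ≈ 11.3866
Lower bound: 119 − 11.3866 = 107.6134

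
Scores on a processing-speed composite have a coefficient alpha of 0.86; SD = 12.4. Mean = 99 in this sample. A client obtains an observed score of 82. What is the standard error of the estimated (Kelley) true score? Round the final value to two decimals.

4.30

SE_est = SD · √(r(1 − r)) = 12.400 · √0.120 ≈ 12.400 · 0.347 ≈ 4.303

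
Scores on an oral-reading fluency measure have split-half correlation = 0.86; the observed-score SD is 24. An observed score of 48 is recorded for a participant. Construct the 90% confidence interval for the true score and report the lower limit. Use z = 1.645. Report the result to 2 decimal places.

Spearman-Brown: r = 2(0.86) / (1 + 0.86) = 1.720 / 1.860 ≈ 0.925
SEM = 24.000 × √(1 − 0.925) = 24.000 × √0.075 ≈ 24.000 × 0.274 ≈ 6.584
1.645 × SEM ≈ 10.831
Lower limit = 48 − 10.831 ≈ 37.169

37.17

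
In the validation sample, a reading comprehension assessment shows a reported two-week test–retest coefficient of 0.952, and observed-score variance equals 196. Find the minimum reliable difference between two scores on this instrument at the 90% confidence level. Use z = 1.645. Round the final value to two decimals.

SD = √196 ≈ 14.0000
The standard error of measurement is 14.0000·√(1 − 0.9520) ≈ 14.0000·0.2191 ≈ 3.0672.
SE_diff = SEM · √2 ≈ 3.0672 · 1.4142 ≈ 4.3377
Smallest detectable difference = 1.645·4.3377 ≈ 7.1356

7.14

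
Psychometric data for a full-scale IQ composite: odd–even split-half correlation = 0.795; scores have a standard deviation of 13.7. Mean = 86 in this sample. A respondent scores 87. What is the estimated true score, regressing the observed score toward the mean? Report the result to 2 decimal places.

86.89

Full-length reliability (Spearman-Brown) = 2(0.795)/(1+0.795) ≈ 0.886
Estimated true score = 0.886·87 + (1 − 0.886)·86 ≈ 86.886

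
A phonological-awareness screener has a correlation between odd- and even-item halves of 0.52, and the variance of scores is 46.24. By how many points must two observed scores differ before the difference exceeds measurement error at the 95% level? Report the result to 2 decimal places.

SD = √46.24 ≃ 6.8000
Full-length reliability (Spearman-Brown) = 2(0.52)/(1+0.52) ≃ 0.6842
SEM = 6.8000 * √(1 − 0.6842) = 6.8000 * √0.3158 ≃ 6.8000 * 0.5620 ≃ 3.8213
Standard error of the difference = 3.8213·√2 ≃ 5.4041
Minimum reliable difference = 1.96 * SE_diff ≃ 1.96 * 5.4041 ≃ 10.5920

10.59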